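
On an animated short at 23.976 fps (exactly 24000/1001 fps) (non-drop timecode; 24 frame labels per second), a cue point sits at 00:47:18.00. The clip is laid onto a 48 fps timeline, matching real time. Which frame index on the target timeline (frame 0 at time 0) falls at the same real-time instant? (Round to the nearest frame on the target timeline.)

frame 136360

Source frame index: (0×3600 + 47×60 + 18) × 24 + 0 = 68112.
Real time: 68112 / (24000/1001) = 1420419/500 s.
Target frame: (1420419/500) × (48) = 17045028/125 ≈ 136360.224 → 136360.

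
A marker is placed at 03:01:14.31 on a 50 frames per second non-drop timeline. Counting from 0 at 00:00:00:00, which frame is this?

Total seconds to the label: (3 × 3600 + 1 × 60 + 14) = 10874.
Frame index = 10874 × 50 + 31 = 543731.

543731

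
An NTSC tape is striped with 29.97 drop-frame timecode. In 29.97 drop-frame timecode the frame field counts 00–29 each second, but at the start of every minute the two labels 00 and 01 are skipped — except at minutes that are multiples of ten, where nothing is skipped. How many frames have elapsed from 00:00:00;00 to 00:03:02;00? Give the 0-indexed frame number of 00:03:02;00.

5454

Complete 10-minute blocks: 0, each 17982 frames → 0.
Remaining 3 whole minutes in the current block: 1800 + 2 × 1798 = 5396 frames.
Within the current minute: 2 × 30 + 0 − 2 = 58 (labels ;00/;01 skipped at this minute). Total = 0 + 5396 + 58 = 5454.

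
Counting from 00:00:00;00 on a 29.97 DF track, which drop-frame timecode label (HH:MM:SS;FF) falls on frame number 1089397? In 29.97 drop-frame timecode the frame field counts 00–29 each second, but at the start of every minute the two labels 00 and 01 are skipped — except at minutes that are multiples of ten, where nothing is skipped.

10:05:49;17

Each 10-minute DF block holds 10 × 60 × 30 − 9 × 2 = 17982 frames. 1089397 ÷ 17982 → 60 full blocks, remainder 10477.
Within the partial block the first minute is 1800 frames and each further minute 1798, so 5 further minute boundaries passed. Total skipped labels = 18 × 60 + 2 × 5 = 1090.
Non-drop label index = 1089397 + 1090 = 1090487; at 30 labels/s that is 10:05:49:17, i.e. DF 10:05:49;17.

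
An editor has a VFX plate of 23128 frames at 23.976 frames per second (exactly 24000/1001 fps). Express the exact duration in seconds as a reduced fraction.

Running time = 23128 ÷ (24000/1001) = 23128 × 1001/24000 = 2893891/3000 s.

2893891/3000 seconds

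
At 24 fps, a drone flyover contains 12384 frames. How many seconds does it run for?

516 seconds

Running time = 12384 / (24) = 516 s.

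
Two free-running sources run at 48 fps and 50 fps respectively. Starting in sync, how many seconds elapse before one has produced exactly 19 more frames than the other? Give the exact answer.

The gap grows by |50 − 48| = 2 frames per second.
Time for a 19-frame gap: 19 ÷ (2) = 9.5 s.

9.5 seconds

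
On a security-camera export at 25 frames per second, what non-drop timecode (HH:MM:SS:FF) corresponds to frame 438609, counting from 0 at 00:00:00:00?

04:52:24:09

438609 ÷ 25 = 17544 full seconds, remainder 9 frames.
17544 s = 4 h 52 min 24 s.
Timecode: 04:52:24:09.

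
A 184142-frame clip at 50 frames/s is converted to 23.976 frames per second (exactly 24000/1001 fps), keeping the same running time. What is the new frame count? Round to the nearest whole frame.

88300 frames

Frames at target rate = 184142 × (24000/1001) / (50) = 12626880/143 ≈ 88299.860.
Nearest whole frame: 88300.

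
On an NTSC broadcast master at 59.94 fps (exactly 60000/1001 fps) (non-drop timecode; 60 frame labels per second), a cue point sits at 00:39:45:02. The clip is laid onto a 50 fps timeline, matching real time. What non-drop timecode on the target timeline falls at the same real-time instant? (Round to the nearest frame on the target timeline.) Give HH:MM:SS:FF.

Source frame index: (0×3600 + 39×60 + 45) × 60 + 2 = 143102.
Real time: 143102 / (60000/1001) = 71622551/30000 s.
Target frame: (71622551/30000) × (50) = 71622551/600 ≈ 119370.918 → 119371.
At 50 labels/s: frame 119371 → 00:39:47:21.

00:39:47:21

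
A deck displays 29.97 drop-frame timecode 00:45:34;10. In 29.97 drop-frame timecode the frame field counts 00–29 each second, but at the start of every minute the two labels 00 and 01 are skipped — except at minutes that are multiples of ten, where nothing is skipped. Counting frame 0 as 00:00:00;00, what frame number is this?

81948

As if non-drop at 30 labels/s: (0 × 3600 + 45 × 60 + 34) × 30 + 10 = 82030.
Minute boundaries passed: 45; those not divisible by 10: 45 − 4 = 41; dropped labels = 2 × 41 = 82.
Actual frame index = 82030 − 82 = 81948.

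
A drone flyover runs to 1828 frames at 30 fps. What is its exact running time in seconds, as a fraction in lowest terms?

914/15 seconds

Running time = 1828 ÷ (30) = 1828 × 1/30 = 914/15 s.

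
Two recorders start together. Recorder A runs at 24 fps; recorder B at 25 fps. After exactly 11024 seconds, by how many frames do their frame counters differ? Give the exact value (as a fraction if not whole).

11024 frames

A emits 24 × 11024 = 264576 frames; B emits 25 × 11024 = 275600.
Difference = 11024 frames; B is ahead of A.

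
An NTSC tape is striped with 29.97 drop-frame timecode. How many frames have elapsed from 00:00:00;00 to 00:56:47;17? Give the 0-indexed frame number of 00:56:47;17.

Complete 10-minute blocks: 5, each 17982 frames → 89910.
Remaining 6 whole minutes in the current block: 1800 + 5 × 1798 = 10790 frames.
Within the current minute: 47 × 30 + 17 − 2 = 1425 (labels ;00/;01 skipped at this minute). Total = 89910 + 10790 + 1425 = 102125.

102125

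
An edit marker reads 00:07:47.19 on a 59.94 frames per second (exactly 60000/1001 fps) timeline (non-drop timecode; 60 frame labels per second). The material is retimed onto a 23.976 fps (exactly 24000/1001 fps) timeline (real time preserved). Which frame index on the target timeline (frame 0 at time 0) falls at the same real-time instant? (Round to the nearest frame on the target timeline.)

Source frame index: (0×3600 + 7×60 + 47) × 60 + 19 = 28039.
Real time: 28039 / (60000/1001) = 28067039/60000 s.
Target frame: (28067039/60000) × (24000/1001) = 56078/5 ≈ 11215.600 → 11216.

frame 11216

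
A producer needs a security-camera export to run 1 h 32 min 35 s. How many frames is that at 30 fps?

166650 frames

1 h 32 min 35 s = 5555 s.
Frames = 5555 × 30 = 166650.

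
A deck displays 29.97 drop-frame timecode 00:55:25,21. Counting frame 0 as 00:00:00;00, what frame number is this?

99671

As if non-drop at 30 labels/s: (0 × 3600 + 55 × 60 + 25) × 30 + 21 = 99771.
Minute boundaries passed: 55; those not divisible by 10: 55 − 5 = 50; dropped labels = 2 × 50 = 100.
Actual frame index = 99771 − 100 = 99671.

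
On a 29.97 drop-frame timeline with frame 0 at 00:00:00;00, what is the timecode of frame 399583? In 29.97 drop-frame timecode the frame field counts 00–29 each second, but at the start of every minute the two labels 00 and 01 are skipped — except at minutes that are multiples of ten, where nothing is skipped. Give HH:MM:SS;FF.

03:42:12;23

Each 10-minute DF block holds 10 × 60 × 30 − 9 × 2 = 17982 frames. 399583 ÷ 17982 → 22 full blocks, remainder 3979.
Within the partial block the first minute is 1800 frames and each further minute 1798, so 2 further minute boundaries passed. Total skipped labels = 18 × 22 + 2 × 2 = 400.
Non-drop label index = 399583 + 400 = 399983; at 30 labels/s that is 03:42:12:23, i.e. DF 03:42:12;23.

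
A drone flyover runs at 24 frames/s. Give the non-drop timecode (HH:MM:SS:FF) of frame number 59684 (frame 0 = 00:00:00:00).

00:41:26:20

59684 ÷ 24 = 2486 full seconds, remainder 20 frames.
2486 s = 0 h 41 min 26 s.
Timecode: 00:41:26:20.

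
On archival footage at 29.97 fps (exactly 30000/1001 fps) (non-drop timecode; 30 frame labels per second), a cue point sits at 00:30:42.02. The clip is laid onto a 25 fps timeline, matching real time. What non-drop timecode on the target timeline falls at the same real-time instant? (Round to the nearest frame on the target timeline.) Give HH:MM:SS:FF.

00:30:43:23

Source frame index: (0×3600 + 30×60 + 42) × 30 + 2 = 55262.
Real time: 55262 / (30000/1001) = 27658631/15000 s.
Target frame: (27658631/15000) × (25) = 27658631/600 ≈ 46097.718 → 46098.
At 25 labels/s: frame 46098 → 00:30:43:23.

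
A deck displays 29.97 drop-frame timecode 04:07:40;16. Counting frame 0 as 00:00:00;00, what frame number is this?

As if non-drop at 30 labels/s: (4 × 3600 + 7 × 60 + 40) × 30 + 16 = 445816.
Minute boundaries passed: 247; those not divisible by 10: 247 − 24 = 223; dropped labels = 2 × 223 = 446.
Actual frame index = 445816 − 446 = 445370.

445370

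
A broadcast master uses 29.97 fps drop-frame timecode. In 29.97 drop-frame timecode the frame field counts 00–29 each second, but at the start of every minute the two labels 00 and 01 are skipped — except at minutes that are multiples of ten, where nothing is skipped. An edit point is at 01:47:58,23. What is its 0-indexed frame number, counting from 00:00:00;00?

As if non-drop at 30 labels/s: (1 × 3600 + 47 × 60 + 58) × 30 + 23 = 194363.
Minute boundaries passed: 107; those not divisible by 10: 107 − 10 = 97; dropped labels = 2 × 97 = 194.
Actual frame index = 194363 − 194 = 194169.

194169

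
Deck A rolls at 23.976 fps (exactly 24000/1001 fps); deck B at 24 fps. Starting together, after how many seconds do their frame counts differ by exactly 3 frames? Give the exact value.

125.125 seconds

The gap grows by |24 − 24000/1001| = 24/1001 frames per second.
Time for a 3-frame gap: 3 ÷ (24/1001) = 125.125 s.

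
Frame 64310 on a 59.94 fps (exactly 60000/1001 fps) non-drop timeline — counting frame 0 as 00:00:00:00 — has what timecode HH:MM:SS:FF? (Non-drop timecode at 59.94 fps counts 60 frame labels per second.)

64310 ÷ 60 = 1071 full seconds, remainder 50 frames.
1071 s = 0 h 17 min 51 s.
Timecode: 00:17:51:50.

00:17:51:50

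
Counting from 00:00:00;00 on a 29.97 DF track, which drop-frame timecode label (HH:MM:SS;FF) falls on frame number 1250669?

Ten DF minutes hold 17982 frames, so frame 1250669 lies in block 69 (frames 1240758–1258739) with 9911 frames into that block.
The block's first minute is 1800 frames and the rest 1798 each; 9911 frames reaches minute 5, so 69 × 18 + 5 × 2 = 1252 labels have been skipped so far.
Adding those back, label number 1250669 + 1252 = 1251921 at 30 labels/s is 41730 s + 21 f = 11 h 35 min 30 s frame 21, i.e. 11:35:30;21.

11:35:30;21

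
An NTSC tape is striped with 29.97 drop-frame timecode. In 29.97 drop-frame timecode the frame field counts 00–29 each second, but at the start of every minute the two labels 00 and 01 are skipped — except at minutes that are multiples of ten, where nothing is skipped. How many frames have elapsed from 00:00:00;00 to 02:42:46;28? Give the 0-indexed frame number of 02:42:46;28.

Complete 10-minute blocks: 16, each 17982 frames → 287712.
Remaining 2 whole minutes in the current block: 1800 + 1 × 1798 = 3598 frames.
Within the current minute: 46 × 30 + 28 − 2 = 1406 (labels ;00/;01 skipped at this minute). Total = 287712 + 3598 + 1406 = 292716.

292716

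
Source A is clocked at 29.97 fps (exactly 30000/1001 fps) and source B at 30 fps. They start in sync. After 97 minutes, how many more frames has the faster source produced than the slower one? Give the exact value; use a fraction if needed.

174600/1001 frames

97 min = 5820 s.
A emits 30000/1001 × 5820 = 174600000/1001 frames; B emits 30 × 5820 = 174600.
Difference = 174600/1001 frames (≈ 174.4256); B is ahead of A.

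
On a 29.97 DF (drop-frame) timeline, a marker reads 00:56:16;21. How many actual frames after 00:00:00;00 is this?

101199

As if non-drop at 30 labels/s: (0 × 3600 + 56 × 60 + 16) × 30 + 21 = 101301.
Minute boundaries passed: 56; those not divisible by 10: 56 − 5 = 51; dropped labels = 2 × 51 = 102.
Actual frame index = 101301 − 102 = 101199.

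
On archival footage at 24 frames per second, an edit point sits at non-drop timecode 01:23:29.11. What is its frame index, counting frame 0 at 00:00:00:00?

Total seconds to the label: (1 × 3600 + 23 × 60 + 29) = 5009.
Frame index = 5009 × 24 + 11 = 120227.

120227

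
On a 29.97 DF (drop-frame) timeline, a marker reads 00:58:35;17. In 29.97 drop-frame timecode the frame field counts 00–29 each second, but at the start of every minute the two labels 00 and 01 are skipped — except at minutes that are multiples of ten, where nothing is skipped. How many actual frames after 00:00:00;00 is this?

As if non-drop at 30 labels/s: (0 × 3600 + 58 × 60 + 35) × 30 + 17 = 105467.
Minute boundaries passed: 58; those not divisible by 10: 58 − 5 = 53; dropped labels = 2 × 53 = 106.
Actual frame index = 105467 − 106 = 105361.

105361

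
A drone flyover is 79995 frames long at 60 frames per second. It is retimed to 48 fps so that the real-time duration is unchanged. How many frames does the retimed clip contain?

63996 frames

Target frames = source frames × (target rate / source rate) = 79995 × (48)/(60) = 79995 × 4/5 = 63996.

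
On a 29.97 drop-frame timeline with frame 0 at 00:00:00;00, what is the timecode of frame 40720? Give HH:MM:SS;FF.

00:22:38;20

Each 10-minute DF block holds 10 × 60 × 30 − 9 × 2 = 17982 frames. 40720 ÷ 17982 → 2 full blocks, remainder 4756.
Within the partial block the first minute is 1800 frames and each further minute 1798, so 2 further minute boundaries passed. Total skipped labels = 18 × 2 + 2 × 2 = 40.
Non-drop label index = 40720 + 40 = 40760; at 30 labels/s that is 00:22:38:20, i.e. DF 00:22:38;20.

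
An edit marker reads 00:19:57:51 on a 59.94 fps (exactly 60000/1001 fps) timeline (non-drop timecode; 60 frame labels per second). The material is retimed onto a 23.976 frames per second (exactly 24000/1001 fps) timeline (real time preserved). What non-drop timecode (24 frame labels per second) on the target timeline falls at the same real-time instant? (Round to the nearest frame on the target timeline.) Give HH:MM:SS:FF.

00:19:57:20

Source frame index: (0×3600 + 19×60 + 57) × 60 + 51 = 71871.
Real time: 71871 / (60000/1001) = 23980957/20000 s.
Target frame: (23980957/20000) × (24000/1001) = 143742/5 ≈ 28748.400 → 28748.
At 24 labels/s: frame 28748 → 00:19:57:20.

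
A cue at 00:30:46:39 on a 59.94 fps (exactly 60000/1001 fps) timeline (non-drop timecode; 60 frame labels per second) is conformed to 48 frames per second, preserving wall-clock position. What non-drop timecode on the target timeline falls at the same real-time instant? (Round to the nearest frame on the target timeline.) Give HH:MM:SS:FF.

00:30:48:24

Source frame index: (0×3600 + 30×60 + 46) × 60 + 39 = 110799.
Real time: 110799 / (60000/1001) = 36969933/20000 s.
Target frame: (36969933/20000) × (48) = 110909799/1250 ≈ 88727.839 → 88728.
At 48 labels/s: frame 88728 → 00:30:48:24.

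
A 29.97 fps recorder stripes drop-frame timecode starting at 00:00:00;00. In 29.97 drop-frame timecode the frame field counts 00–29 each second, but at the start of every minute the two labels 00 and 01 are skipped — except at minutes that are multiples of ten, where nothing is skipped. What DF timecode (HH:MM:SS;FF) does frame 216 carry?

00:00:07;06

Each 10-minute DF block holds 10 × 60 × 30 − 9 × 2 = 17982 frames. 216 ÷ 17982 → 0 full blocks, remainder 216.
Within the partial block the first minute is 1800 frames and each further minute 1798, so 0 further minute boundaries passed. Total skipped labels = 18 × 0 + 2 × 0 = 0.
Non-drop label index = 216 + 0 = 216; at 30 labels/s that is 00:00:07:06, i.e. DF 00:00:07;06.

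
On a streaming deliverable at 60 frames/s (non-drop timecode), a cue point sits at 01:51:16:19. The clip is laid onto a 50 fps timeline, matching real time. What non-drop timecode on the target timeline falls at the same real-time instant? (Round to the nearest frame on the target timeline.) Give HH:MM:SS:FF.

01:51:16:16

Source frame index: (1×3600 + 51×60 + 16) × 60 + 19 = 400579.
Real time: 400579 / (60) = 400579/60 s.
Target frame: (400579/60) × (50) = 2002895/6 ≈ 333815.833 → 333816.
At 50 labels/s: frame 333816 → 01:51:16:16.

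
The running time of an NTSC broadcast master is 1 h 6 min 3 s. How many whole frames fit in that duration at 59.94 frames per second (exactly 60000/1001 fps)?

237542 frames

1 h 6 min 3 s = 3963 s.
Frames = 3963 × 60000/1001 = 237780000/1001 ≈ 237542.4575.
Complete frames: 237542.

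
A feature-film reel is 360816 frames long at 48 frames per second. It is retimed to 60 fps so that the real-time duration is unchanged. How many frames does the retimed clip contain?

451020 frames

Target frames = source frames × (target rate / source rate) = 360816 × (60)/(48) = 360816 × 5/4 = 451020.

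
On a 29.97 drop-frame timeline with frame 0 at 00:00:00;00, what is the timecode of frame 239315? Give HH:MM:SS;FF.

02:13:05;05

Ten DF minutes hold 17982 frames, so frame 239315 lies in block 13 (frames 233766–251747) with 5549 frames into that block.
The block's first minute is 1800 frames and the rest 1798 each; 5549 frames reaches minute 3, so 13 × 18 + 3 × 2 = 240 labels have been skipped so far.
Adding those back, label number 239315 + 240 = 239555 at 30 labels/s is 7985 s + 5 f = 2 h 13 min 5 s frame 5, i.e. 02:13:05;05.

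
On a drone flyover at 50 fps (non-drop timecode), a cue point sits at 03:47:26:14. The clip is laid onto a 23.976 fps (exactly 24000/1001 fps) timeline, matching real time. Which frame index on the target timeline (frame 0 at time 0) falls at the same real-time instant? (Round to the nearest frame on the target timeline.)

Source frame index: (3×3600 + 47×60 + 26) × 50 + 14 = 682314.
Real time: 682314 / (50) = 341157/25 s.
Target frame: (341157/25) × (24000/1001) = 327510720/1001 ≈ 327183.536 → 327184.

frame 327184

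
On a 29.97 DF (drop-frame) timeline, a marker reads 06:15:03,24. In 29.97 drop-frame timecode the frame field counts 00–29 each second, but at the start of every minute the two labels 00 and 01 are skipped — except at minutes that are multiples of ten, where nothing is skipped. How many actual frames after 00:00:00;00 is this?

674438

As if non-drop at 30 labels/s: (6 × 3600 + 15 × 60 + 3) × 30 + 24 = 675114.
Minute boundaries passed: 375; those not divisible by 10: 375 − 37 = 338; dropped labels = 2 × 338 = 676.
Actual frame index = 675114 − 676 = 674438.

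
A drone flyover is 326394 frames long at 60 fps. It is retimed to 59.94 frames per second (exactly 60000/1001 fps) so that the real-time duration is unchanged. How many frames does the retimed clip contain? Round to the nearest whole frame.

326068 frames

Frames at target rate = 326394 × (60000/1001) / (60) = 326394000/1001 ≈ 326067.932.
Nearest whole frame: 326068.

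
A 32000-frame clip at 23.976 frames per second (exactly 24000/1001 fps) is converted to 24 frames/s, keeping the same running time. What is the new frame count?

Target frames = source frames × (target rate / source rate) = 32000 × (24)/(24000/1001) = 32000 × 1001/1000 = 32032.

32032 frames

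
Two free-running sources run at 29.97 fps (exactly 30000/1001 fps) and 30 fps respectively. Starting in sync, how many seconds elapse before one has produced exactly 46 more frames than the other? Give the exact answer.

The gap grows by |30 − 30000/1001| = 30/1001 frames per second.
Time for a 46-frame gap: 46 ÷ (30/1001) = 23023/15 s.

23023/15 seconds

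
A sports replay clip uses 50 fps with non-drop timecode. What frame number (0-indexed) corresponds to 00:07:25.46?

frame 22296

Total seconds to the label: (0 × 3600 + 7 × 60 + 25) = 445.
Frame index = 445 × 50 + 46 = 22296.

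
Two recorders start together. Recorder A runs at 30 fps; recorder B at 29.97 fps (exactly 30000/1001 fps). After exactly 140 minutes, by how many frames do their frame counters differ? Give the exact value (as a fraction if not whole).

36000/143 frames

140 min = 8400 s.
A emits 30 × 8400 = 252000 frames; B emits 30000/1001 × 8400 = 36000000/143.
Difference = 36000/143 frames (≈ 251.7483); B is behind A.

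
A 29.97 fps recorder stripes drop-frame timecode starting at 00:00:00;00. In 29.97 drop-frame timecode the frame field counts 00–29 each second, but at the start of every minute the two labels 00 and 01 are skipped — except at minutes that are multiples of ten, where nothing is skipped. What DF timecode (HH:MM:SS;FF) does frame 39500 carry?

Each 10-minute DF block holds 10 × 60 × 30 − 9 × 2 = 17982 frames. 39500 ÷ 17982 → 2 full blocks, remainder 3536.
Within the partial block the first minute is 1800 frames and each further minute 1798, so 1 further minute boundary passed. Total skipped labels = 18 × 2 + 2 × 1 = 38.
Non-drop label index = 39500 + 38 = 39538; at 30 labels/s that is 00:21:57:28, i.e. DF 00:21:57;28.

00:21:57;28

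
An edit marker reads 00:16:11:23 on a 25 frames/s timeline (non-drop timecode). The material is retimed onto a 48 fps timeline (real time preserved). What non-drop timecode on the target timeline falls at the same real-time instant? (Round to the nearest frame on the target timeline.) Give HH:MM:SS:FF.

Source frame index: (0×3600 + 16×60 + 11) × 25 + 23 = 24298.
Real time: 24298 / (25) = 24298/25 s.
Target frame: (24298/25) × (48) = 1166304/25 ≈ 46652.160 → 46652.
At 48 labels/s: frame 46652 → 00:16:11:44.

00:16:11:44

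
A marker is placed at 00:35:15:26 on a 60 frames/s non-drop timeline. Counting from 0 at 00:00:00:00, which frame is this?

frame 126926

Total seconds to the label: (0 × 3600 + 35 × 60 + 15) = 2115.
Frame index = 2115 × 60 + 26 = 126926.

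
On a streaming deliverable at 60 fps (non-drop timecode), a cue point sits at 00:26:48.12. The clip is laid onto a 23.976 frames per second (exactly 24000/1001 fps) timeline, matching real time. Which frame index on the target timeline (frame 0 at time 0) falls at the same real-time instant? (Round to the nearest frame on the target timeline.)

Source frame index: (0×3600 + 26×60 + 48) × 60 + 12 = 96492.
Real time: 96492 / (60) = 8041/5 s.
Target frame: (8041/5) × (24000/1001) = 3508800/91 ≈ 38558.242 → 38558.

frame 38558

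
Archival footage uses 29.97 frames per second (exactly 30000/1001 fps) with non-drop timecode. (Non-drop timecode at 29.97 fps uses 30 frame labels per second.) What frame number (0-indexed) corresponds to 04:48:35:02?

Total seconds to the label: (4 × 3600 + 48 × 60 + 35) = 17315.
Frame index = 17315 × 30 + 2 = 519452.

frame 519452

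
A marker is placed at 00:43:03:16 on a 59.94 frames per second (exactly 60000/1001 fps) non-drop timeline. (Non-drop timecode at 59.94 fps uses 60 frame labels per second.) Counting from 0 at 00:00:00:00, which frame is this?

Total seconds to the label: (0 × 3600 + 43 × 60 + 3) = 2583.
Frame index = 2583 × 60 + 16 = 154996.

frame 154996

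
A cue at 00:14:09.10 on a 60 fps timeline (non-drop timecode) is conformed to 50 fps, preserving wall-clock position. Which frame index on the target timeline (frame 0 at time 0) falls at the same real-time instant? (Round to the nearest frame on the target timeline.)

Source frame index: (0×3600 + 14×60 + 9) × 60 + 10 = 50950.
Real time: 50950 / (60) = 5095/6 s.
Target frame: (5095/6) × (50) = 127375/3 ≈ 42458.333 → 42458.

frame 42458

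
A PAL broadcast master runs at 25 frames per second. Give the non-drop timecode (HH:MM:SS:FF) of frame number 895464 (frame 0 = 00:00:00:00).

895464 ÷ 25 = 35818 full seconds, remainder 14 frames.
35818 s = 9 h 56 min 58 s.
Timecode: 09:56:58:14.

09:56:58:14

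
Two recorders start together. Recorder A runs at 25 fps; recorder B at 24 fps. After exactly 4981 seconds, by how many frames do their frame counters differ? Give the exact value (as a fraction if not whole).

4981 frames

A emits 25 × 4981 = 124525 frames; B emits 24 × 4981 = 119544.
Difference = 4981 frames; B is behind A.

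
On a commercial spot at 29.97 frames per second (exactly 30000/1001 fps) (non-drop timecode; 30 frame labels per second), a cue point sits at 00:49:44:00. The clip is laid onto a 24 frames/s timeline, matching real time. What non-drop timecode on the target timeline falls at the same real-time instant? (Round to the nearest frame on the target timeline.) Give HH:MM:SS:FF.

00:49:47:00

Source frame index: (0×3600 + 49×60 + 44) × 30 + 0 = 89520.
Real time: 89520 / (30000/1001) = 373373/125 s.
Target frame: (373373/125) × (24) = 8960952/125 ≈ 71687.616 → 71688.
At 24 labels/s: frame 71688 → 00:49:47:00.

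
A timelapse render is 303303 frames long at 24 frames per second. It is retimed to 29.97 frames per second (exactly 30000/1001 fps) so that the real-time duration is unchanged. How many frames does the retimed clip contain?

378750 frames

Target frames = source frames × (target rate / source rate) = 303303 × (30000/1001)/(24) = 303303 × 1250/1001 = 378750.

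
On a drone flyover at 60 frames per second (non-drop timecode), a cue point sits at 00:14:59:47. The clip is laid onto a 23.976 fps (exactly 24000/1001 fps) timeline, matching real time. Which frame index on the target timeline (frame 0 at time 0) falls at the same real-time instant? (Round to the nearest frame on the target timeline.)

frame 21573

Source frame index: (0×3600 + 14×60 + 59) × 60 + 47 = 53987.
Real time: 53987 / (60) = 53987/60 s.
Target frame: (53987/60) × (24000/1001) = 21594800/1001 ≈ 21573.227 → 21573.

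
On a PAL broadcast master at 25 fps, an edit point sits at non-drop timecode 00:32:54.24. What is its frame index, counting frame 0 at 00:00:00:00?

Total seconds to the label: (0 × 3600 + 32 × 60 + 54) = 1974.
Frame index = 1974 × 25 + 24 = 49374.

49374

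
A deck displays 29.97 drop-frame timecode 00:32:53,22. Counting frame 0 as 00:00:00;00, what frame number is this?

Complete 10-minute blocks: 3, each 17982 frames → 53946.
Remaining 2 whole minutes in the current block: 1800 + 1 × 1798 = 3598 frames.
Within the current minute: 53 × 30 + 22 − 2 = 1610 (labels ;00/;01 skipped at this minute). Total = 53946 + 3598 + 1610 = 59154.

59154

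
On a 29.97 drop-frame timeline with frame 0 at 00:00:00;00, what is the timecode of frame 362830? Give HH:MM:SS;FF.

Ten DF minutes hold 17982 frames, so frame 362830 lies in block 20 (frames 359640–377621) with 3190 frames into that block.
The block's first minute is 1800 frames and the rest 1798 each; 3190 frames reaches minute 1, so 20 × 18 + 1 × 2 = 362 labels have been skipped so far.
Adding those back, label number 362830 + 362 = 363192 at 30 labels/s is 12106 s + 12 f = 3 h 21 min 46 s frame 12, i.e. 03:21:46;12.

03:21:46;12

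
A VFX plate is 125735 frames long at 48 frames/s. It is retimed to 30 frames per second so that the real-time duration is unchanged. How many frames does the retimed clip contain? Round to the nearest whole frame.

78584 frames

Frames at target rate = 125735 × (30) / (48) = 628675/8 ≈ 78584.375.
Nearest whole frame: 78584.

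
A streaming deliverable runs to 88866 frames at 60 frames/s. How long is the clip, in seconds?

Running time = 88866 / (60) = 1481.1 s.

1481.1 seconds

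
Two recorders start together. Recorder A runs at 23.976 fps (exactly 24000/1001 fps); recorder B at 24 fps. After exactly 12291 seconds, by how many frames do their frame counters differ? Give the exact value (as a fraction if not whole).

A emits 24000/1001 × 12291 = 294984000/1001 frames; B emits 24 × 12291 = 294984.
Difference = 294984/1001 frames (≈ 294.6893); B is ahead of A.

294984/1001 frames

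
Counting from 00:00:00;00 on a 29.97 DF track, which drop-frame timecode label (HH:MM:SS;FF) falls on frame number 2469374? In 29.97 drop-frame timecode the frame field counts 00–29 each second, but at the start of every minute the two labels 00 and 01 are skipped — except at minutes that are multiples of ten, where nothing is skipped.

22:53:14;26

Ten DF minutes hold 17982 frames, so frame 2469374 lies in block 137 (frames 2463534–2481515) with 5840 frames into that block.
The block's first minute is 1800 frames and the rest 1798 each; 5840 frames reaches minute 3, so 137 × 18 + 3 × 2 = 2472 labels have been skipped so far.
Adding those back, label number 2469374 + 2472 = 2471846 at 30 labels/s is 82394 s + 26 f = 22 h 53 min 14 s frame 26, i.e. 22:53:14;26.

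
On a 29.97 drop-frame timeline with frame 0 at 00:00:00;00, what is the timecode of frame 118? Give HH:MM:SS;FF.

00:00:03;28

Ten DF minutes hold 17982 frames, so frame 118 lies in block 0 (frames 0–17981) with 118 frames into that block.
The block's first minute is 1800 frames and the rest 1798 each; 118 frames reaches minute 0, so 0 × 18 + 0 × 2 = 0 labels have been skipped so far.
Adding those back, label number 118 + 0 = 118 at 30 labels/s is 3 s + 28 f = 0 h 0 min 3 s frame 28, i.e. 00:00:03;28.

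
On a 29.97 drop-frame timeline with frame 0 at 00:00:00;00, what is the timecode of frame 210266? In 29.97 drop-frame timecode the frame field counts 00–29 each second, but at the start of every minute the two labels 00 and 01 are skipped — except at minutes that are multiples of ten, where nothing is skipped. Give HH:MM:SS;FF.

01:56:55;26

Ten DF minutes hold 17982 frames, so frame 210266 lies in block 11 (frames 197802–215783) with 12464 frames into that block.
The block's first minute is 1800 frames and the rest 1798 each; 12464 frames reaches minute 6, so 11 × 18 + 6 × 2 = 210 labels have been skipped so far.
Adding those back, label number 210266 + 210 = 210476 at 30 labels/s is 7015 s + 26 f = 1 h 56 min 55 s frame 26, i.e. 01:56:55;26.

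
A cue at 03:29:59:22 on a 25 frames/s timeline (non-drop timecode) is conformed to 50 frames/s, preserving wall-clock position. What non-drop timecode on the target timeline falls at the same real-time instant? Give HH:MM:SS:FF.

03:29:59:44

Source frame index: (3×3600 + 29×60 + 59) × 25 + 22 = 314997.
Real time: 314997 / (25) = 314997/25 s.
Target frame: (314997/25) × (50) = 629994.
At 50 labels/s: frame 629994 → 03:29:59:44.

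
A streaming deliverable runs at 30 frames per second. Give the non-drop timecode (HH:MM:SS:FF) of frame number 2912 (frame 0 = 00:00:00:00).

00:01:37:02

2912 ÷ 30 = 97 full seconds, remainder 2 frames.
97 s = 0 h 1 min 37 s.
Timecode: 00:01:37:02.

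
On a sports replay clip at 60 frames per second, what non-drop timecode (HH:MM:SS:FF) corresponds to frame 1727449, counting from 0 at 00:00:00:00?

1727449 ÷ 60 = 28790 full seconds, remainder 49 frames.
28790 s = 7 h 59 min 50 s.
Timecode: 07:59:50:49.

07:59:50:49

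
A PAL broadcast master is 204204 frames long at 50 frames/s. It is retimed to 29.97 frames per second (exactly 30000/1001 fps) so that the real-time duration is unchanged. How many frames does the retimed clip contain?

122400 frames

Target frames = source frames × (target rate / source rate) = 204204 × (30000/1001)/(50) = 204204 × 600/1001 = 122400.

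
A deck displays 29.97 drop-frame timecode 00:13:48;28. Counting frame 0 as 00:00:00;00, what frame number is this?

Complete 10-minute blocks: 1, each 17982 frames → 17982.
Remaining 3 whole minutes in the current block: 1800 + 2 × 1798 = 5396 frames.
Within the current minute: 48 × 30 + 28 − 2 = 1466 (labels ;00/;01 skipped at this minute). Total = 17982 + 5396 + 1466 = 24844.

24844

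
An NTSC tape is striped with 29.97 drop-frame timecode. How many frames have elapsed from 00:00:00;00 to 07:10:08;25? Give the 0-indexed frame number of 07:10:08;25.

As if non-drop at 30 labels/s: (7 × 3600 + 10 × 60 + 8) × 30 + 25 = 774265.
Minute boundaries passed: 430; those not divisible by 10: 430 − 43 = 387; dropped labels = 2 × 387 = 774.
Actual frame index = 774265 − 774 = 773491.

773491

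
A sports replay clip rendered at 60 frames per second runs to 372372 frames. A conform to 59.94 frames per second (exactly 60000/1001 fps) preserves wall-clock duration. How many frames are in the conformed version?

Target frames = source frames × (target rate / source rate) = 372372 × (60000/1001)/(60) = 372372 × 1000/1001 = 372000.

372000 frames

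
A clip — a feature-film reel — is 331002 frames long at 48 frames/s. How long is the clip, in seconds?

6895.875 seconds

Running time = 331002 / (48) = 6895.875 s.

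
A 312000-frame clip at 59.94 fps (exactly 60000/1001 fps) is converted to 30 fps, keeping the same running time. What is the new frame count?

Target frames = source frames × (target rate / source rate) = 312000 × (30)/(60000/1001) = 312000 × 1001/2000 = 156156.

156156 frames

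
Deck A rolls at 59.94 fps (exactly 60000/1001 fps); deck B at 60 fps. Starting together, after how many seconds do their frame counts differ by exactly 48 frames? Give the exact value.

The gap grows by |60 − 60000/1001| = 60/1001 frames per second.
Time for a 48-frame gap: 48 ÷ (60/1001) = 800.8 s.

800.8 seconds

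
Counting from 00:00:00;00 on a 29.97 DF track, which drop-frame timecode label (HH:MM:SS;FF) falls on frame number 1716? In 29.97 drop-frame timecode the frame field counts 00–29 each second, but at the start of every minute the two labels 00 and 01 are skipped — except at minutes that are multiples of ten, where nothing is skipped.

00:00:57;06

Ten DF minutes hold 17982 frames, so frame 1716 lies in block 0 (frames 0–17981) with 1716 frames into that block.
The block's first minute is 1800 frames and the rest 1798 each; 1716 frames reaches minute 0, so 0 × 18 + 0 × 2 = 0 labels have been skipped so far.
Adding those back, label number 1716 + 0 = 1716 at 30 labels/s is 57 s + 6 f = 0 h 0 min 57 s frame 6, i.e. 00:00:57;06.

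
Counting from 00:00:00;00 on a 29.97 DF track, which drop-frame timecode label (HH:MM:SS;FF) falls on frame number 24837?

Each 10-minute DF block holds 10 × 60 × 30 − 9 × 2 = 17982 frames. 24837 ÷ 17982 → 1 full block, remainder 6855.
Within the partial block the first minute is 1800 frames and each further minute 1798, so 3 further minute boundaries passed. Total skipped labels = 18 × 1 + 2 × 3 = 24.
Non-drop label index = 24837 + 24 = 24861; at 30 labels/s that is 00:13:48:21, i.e. DF 00:13:48;21.

00:13:48;21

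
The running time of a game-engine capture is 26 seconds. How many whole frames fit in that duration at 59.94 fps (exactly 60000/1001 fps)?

Frames = 26 × 60000/1001 = 120000/77 ≈ 1558.4416.
Complete frames: 1558.

1558 frames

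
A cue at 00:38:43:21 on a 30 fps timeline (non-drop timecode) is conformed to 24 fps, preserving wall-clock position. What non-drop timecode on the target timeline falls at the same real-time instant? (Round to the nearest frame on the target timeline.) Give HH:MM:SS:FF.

Source frame index: (0×3600 + 38×60 + 43) × 30 + 21 = 69711.
Real time: 69711 / (30) = 23237/10 s.
Target frame: (23237/10) × (24) = 278844/5 ≈ 55768.800 → 55769.
At 24 labels/s: frame 55769 → 00:38:43:17.

00:38:43:17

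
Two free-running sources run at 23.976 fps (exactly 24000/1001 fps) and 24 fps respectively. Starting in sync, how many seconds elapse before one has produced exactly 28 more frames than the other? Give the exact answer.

The gap grows by |24 − 24000/1001| = 24/1001 frames per second.
Time for a 28-frame gap: 28 ÷ (24/1001) = 7007/6 s.

7007/6 seconds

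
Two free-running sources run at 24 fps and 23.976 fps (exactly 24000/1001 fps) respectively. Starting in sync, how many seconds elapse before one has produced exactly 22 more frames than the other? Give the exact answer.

The gap grows by |24000/1001 − 24| = 24/1001 frames per second.
Time for a 22-frame gap: 22 ÷ (24/1001) = 11011/12 s.

11011/12 seconds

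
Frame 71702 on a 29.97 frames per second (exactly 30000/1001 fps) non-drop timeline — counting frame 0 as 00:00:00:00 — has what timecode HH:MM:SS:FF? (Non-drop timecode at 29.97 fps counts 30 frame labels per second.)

71702 ÷ 30 = 2390 full seconds, remainder 2 frames.
2390 s = 0 h 39 min 50 s.
Timecode: 00:39:50:02.

00:39:50:02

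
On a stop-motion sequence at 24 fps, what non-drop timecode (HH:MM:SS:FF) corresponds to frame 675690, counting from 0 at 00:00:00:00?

675690 ÷ 24 = 28153 full seconds, remainder 18 frames.
28153 s = 7 h 49 min 13 s.
Timecode: 07:49:13:18.

07:49:13:18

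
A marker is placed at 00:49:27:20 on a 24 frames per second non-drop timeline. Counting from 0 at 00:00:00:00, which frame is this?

frame 71228

Total seconds to the label: (0 × 3600 + 49 × 60 + 27) = 2967.
Frame index = 2967 × 24 + 20 = 71228.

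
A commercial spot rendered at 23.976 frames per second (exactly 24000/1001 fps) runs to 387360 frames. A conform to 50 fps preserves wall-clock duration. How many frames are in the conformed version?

807807 frames

Target frames = source frames × (target rate / source rate) = 387360 × (50)/(24000/1001) = 387360 × 1001/480 = 807807.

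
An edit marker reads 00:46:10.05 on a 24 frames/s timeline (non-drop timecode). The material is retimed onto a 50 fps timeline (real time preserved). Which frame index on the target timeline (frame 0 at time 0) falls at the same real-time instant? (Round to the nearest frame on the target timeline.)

frame 138510

Source frame index: (0×3600 + 46×60 + 10) × 24 + 5 = 66485.
Real time: 66485 / (24) = 66485/24 s.
Target frame: (66485/24) × (50) = 1662125/12 ≈ 138510.417 → 138510.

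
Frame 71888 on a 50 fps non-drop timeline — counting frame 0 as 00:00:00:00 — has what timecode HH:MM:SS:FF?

71888 ÷ 50 = 1437 full seconds, remainder 38 frames.
1437 s = 0 h 23 min 57 s.
Timecode: 00:23:57:38.

00:23:57:38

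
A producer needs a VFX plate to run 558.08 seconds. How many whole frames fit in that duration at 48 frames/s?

26787 frames

Frames = 558.08 × 48 = 669696/25 ≈ 26787.8400.
Complete frames: 26787.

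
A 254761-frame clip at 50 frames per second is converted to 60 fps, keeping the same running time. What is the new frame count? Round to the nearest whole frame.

305713 frames

Frames at target rate = 254761 × (60) / (50) = 1528566/5 ≈ 305713.200.
Nearest whole frame: 305713.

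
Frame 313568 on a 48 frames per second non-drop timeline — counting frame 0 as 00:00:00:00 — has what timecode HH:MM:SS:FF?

01:48:52:32

313568 ÷ 48 = 6532 full seconds, remainder 32 frames.
6532 s = 1 h 48 min 52 s.
Timecode: 01:48:52:32.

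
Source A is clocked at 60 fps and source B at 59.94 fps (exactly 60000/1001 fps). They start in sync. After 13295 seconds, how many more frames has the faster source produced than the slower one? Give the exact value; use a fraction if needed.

A emits 60 × 13295 = 797700 frames; B emits 60000/1001 × 13295 = 797700000/1001.
Difference = 797700/1001 frames (≈ 796.9031); B is behind A.

797700/1001 frames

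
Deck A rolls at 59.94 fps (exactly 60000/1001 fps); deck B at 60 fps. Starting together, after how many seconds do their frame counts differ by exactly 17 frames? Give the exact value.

The gap grows by |60 − 60000/1001| = 60/1001 frames per second.
Time for a 17-frame gap: 17 ÷ (60/1001) = 17017/60 s.

17017/60 seconds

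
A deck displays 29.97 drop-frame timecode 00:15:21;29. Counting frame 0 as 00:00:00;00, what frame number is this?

As if non-drop at 30 labels/s: (0 × 3600 + 15 × 60 + 21) × 30 + 29 = 27659.
Minute boundaries passed: 15; those not divisible by 10: 15 − 1 = 14; dropped labels = 2 × 14 = 28.
Actual frame index = 27659 − 28 = 27631.

27631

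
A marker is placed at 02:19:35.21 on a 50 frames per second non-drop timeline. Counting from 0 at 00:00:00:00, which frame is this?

frame 418771

Total seconds to the label: (2 × 3600 + 19 × 60 + 35) = 8375.
Frame index = 8375 × 50 + 21 = 418771.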